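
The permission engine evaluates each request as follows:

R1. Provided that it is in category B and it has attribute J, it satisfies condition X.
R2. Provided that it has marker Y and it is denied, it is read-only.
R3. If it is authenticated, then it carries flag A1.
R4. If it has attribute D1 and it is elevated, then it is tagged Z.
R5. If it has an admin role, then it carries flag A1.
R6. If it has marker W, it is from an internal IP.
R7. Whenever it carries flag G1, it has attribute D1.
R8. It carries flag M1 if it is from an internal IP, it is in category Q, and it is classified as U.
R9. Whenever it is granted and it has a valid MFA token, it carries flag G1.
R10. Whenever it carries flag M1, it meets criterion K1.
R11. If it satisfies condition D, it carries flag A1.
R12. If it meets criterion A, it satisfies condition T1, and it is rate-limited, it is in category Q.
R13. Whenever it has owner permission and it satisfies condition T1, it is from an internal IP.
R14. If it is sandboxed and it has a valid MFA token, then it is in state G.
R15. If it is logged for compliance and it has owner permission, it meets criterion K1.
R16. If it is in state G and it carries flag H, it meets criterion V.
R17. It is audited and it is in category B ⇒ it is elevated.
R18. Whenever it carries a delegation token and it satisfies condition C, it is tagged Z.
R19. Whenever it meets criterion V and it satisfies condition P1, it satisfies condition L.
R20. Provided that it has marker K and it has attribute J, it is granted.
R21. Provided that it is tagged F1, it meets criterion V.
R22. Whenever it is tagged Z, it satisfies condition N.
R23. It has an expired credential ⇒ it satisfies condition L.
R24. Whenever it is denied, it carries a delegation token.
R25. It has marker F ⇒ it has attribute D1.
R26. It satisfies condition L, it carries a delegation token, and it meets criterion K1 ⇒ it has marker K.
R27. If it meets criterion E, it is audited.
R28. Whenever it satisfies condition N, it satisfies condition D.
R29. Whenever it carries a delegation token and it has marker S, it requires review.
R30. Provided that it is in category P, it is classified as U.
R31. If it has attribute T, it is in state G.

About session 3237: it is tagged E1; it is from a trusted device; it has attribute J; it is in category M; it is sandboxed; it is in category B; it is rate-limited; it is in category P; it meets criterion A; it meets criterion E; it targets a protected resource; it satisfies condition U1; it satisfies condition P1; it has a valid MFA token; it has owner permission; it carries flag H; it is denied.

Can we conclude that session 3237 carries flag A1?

Forward chaining from the given facts derives: satisfies condition X, is in state G, meets criterion V, satisfies condition L, carries a delegation token, is audited, is classified as U, is elevated.
Rules concluding "it carries flag A1": R3 needs "it is authenticated"; R5 needs "it has an admin role"; R11 needs "it satisfies condition D" — none of these are established.

No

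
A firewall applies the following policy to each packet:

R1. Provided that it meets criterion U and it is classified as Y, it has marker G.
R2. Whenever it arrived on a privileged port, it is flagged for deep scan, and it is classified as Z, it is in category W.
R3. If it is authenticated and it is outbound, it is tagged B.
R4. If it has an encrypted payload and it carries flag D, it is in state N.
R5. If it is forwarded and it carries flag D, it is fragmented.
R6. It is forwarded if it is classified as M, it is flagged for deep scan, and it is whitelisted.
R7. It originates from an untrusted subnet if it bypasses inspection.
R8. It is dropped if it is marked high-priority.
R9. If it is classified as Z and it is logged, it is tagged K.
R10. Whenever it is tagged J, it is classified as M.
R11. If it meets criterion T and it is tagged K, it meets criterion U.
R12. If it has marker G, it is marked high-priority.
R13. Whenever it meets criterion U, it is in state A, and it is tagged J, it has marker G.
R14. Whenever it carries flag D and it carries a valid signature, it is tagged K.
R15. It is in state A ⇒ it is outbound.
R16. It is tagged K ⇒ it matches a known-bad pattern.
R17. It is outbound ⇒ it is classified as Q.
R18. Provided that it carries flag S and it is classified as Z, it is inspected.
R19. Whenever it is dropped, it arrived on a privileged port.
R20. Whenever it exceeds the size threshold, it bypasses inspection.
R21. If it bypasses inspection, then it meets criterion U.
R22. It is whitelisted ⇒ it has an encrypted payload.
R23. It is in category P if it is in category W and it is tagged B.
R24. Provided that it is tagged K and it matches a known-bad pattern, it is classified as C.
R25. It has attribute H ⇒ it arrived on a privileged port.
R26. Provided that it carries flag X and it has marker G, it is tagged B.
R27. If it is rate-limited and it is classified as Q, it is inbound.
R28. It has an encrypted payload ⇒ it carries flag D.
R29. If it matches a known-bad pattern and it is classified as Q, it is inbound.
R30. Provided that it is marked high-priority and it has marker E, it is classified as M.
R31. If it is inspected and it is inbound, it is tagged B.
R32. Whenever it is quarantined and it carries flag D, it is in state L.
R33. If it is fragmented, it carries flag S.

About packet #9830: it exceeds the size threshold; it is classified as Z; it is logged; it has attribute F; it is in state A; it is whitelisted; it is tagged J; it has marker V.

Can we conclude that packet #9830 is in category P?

Forward chaining from the given facts derives: is tagged K, is classified as M, is outbound, matches a known-bad pattern, is classified as Q, bypasses inspection, meets criterion U, has an encrypted payload, is classified as C, carries flag D, is inbound, is in state N, originates from an untrusted subnet, has marker G, is marked high-priority, is dropped, arrived on a privileged port.
The only rule concluding "it is in category P" is R23, which needs "it is in category W"; that is never established.

No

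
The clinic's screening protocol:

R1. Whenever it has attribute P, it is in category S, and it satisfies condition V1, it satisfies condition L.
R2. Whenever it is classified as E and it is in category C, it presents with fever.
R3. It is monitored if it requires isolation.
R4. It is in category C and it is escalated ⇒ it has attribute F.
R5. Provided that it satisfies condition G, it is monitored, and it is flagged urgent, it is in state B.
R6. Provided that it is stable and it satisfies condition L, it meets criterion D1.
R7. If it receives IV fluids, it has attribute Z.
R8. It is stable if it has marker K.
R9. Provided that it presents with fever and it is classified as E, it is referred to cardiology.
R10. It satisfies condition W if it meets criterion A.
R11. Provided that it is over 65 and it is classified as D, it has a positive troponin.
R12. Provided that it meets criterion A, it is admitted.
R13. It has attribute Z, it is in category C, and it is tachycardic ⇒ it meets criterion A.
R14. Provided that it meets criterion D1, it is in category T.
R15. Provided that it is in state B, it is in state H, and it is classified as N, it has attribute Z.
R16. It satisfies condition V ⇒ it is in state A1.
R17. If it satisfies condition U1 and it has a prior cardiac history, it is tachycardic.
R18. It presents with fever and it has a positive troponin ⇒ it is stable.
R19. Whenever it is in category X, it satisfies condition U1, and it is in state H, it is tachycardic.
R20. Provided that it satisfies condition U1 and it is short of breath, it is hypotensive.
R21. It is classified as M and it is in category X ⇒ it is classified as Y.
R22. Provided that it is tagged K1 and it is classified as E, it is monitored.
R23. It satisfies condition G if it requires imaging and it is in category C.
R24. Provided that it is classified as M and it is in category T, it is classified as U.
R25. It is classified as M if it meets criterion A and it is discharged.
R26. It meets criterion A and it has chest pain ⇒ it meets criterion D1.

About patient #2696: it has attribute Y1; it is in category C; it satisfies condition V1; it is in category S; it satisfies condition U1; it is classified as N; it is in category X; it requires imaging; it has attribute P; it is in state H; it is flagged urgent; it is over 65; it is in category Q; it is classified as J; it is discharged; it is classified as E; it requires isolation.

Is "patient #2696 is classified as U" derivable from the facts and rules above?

No

Forward chaining from the given facts derives: satisfies condition L, presents with fever, is monitored, is referred to cardiology, is tachycardic, satisfies condition G, is in state B, has attribute Z, meets criterion A, is classified as M, satisfies condition W, is admitted, is classified as Y.
The only rule concluding "it is classified as U" is R24, which needs "it is in category T"; that is never established.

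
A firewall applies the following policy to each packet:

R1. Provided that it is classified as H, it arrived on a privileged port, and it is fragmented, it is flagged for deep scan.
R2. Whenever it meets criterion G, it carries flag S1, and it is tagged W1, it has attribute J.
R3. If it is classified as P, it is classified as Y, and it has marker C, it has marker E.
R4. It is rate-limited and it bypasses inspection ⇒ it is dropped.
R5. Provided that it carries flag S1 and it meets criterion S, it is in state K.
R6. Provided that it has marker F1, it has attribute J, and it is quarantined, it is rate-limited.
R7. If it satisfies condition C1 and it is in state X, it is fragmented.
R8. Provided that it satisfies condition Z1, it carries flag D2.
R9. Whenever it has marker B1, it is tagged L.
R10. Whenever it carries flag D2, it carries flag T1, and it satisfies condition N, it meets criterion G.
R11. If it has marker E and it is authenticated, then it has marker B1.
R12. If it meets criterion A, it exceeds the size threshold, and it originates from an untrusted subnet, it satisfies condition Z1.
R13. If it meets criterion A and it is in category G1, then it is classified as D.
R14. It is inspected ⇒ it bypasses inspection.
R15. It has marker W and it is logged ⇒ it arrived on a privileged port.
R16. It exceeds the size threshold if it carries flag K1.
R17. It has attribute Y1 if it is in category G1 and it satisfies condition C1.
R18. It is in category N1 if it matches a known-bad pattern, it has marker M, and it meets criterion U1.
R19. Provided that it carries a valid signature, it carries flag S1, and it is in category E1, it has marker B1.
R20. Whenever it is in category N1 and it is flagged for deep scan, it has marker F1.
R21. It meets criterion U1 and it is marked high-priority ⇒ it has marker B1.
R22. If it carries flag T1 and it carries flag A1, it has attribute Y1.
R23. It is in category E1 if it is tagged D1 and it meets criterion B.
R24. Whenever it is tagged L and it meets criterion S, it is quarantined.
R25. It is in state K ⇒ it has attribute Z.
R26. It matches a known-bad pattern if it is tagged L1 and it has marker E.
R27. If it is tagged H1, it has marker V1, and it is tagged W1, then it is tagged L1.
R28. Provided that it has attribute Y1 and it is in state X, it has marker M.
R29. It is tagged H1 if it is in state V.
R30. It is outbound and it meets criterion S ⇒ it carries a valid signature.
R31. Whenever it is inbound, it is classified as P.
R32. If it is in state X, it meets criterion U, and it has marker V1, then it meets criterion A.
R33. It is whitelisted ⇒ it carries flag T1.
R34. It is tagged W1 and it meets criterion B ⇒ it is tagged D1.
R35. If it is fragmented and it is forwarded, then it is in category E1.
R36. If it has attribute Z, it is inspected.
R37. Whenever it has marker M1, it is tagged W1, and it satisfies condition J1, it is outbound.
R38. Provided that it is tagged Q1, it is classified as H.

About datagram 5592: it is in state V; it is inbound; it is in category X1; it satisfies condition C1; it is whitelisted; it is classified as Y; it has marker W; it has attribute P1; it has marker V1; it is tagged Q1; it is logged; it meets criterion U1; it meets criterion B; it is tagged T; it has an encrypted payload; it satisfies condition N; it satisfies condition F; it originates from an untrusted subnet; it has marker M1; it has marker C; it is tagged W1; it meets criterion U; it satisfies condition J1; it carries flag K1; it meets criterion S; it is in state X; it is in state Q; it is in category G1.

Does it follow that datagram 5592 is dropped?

No

Forward chaining from the given facts derives: is fragmented, arrived on a privileged port, exceeds the size threshold, has attribute Y1, has marker M, is tagged H1, is classified as P, meets criterion A, carries flag T1, is tagged D1, is outbound, is classified as H, is flagged for deep scan, has marker E, satisfies condition Z1, is classified as D, is in category E1, is tagged L1, carries a valid signature, carries flag D2, meets criterion G, matches a known-bad pattern, is in category N1, has marker F1.
The only rule concluding "it is dropped" is R4, which needs "it is rate-limited"; that is never established.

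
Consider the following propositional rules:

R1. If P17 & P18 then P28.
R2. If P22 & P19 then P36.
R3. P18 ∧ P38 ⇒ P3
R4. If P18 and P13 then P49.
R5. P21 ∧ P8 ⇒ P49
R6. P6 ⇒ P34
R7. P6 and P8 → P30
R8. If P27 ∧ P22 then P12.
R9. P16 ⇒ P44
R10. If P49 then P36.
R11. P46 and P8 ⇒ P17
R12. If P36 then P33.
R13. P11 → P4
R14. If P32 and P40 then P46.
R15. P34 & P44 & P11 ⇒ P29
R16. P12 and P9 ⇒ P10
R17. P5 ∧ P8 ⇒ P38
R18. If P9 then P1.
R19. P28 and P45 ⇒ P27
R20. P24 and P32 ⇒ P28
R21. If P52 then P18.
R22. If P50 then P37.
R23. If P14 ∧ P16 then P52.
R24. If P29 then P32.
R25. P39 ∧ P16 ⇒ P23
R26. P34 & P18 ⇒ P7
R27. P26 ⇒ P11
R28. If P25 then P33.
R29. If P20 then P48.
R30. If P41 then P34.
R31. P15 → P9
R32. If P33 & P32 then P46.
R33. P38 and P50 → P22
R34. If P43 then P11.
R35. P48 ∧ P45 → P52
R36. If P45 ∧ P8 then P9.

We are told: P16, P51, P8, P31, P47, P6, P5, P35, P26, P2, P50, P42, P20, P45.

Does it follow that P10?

No

Forward chaining from the given facts derives: P34, P30, P44, P38, P37, P11, P48, P22, P52, P9, P4, P29, P1, P18, P32, P7, P3.
The only rule concluding P10 is R16, which needs P12; that is never established.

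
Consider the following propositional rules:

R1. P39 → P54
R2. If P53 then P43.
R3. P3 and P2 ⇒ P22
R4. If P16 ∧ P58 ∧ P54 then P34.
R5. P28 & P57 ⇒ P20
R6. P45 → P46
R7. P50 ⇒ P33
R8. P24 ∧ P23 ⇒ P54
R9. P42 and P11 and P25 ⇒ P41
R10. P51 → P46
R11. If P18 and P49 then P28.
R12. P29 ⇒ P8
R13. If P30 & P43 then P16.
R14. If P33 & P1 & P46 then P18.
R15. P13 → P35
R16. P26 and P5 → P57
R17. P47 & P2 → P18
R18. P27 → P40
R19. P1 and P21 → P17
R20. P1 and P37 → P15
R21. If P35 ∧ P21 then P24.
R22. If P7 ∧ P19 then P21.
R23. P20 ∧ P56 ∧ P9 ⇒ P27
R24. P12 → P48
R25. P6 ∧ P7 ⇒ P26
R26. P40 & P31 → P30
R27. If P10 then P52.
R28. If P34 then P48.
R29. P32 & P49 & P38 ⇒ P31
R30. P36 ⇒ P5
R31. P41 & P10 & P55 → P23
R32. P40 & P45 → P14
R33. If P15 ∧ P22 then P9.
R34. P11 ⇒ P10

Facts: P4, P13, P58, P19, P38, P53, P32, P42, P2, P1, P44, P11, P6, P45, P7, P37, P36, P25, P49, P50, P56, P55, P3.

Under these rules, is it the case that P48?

P43  (by R2: P53)
P22  (by R3: P3, P2)
P46  (by R6: P45)
P33  (by R7: P50)
P41  (by R9: P42, P11, P25)
P18  (by R14: P33, P1, P46)
P35  (by R15: P13)
P15  (by R20: P1, P37)
P21  (by R22: P7, P19)
P26  (by R25: P6, P7)
P31  (by R29: P32, P49, P38)
P5  (by R30: P36)
P9  (by R33: P15, P22)
P10  (by R34: P11)
P28  (by R11: P18, P49)
P57  (by R16: P26, P5)
P24  (by R21: P35, P21)
P23  (by R31: P41, P10, P55)
P20  (by R5: P28, P57)
P54  (by R8: P24, P23)
P27  (by R23: P20, P56, P9)
P40  (by R18: P27)
P30  (by R26: P40, P31)
P16  (by R13: P30, P43)
P34  (by R4: P16, P58, P54)
P48  (by R28: P34)

Yes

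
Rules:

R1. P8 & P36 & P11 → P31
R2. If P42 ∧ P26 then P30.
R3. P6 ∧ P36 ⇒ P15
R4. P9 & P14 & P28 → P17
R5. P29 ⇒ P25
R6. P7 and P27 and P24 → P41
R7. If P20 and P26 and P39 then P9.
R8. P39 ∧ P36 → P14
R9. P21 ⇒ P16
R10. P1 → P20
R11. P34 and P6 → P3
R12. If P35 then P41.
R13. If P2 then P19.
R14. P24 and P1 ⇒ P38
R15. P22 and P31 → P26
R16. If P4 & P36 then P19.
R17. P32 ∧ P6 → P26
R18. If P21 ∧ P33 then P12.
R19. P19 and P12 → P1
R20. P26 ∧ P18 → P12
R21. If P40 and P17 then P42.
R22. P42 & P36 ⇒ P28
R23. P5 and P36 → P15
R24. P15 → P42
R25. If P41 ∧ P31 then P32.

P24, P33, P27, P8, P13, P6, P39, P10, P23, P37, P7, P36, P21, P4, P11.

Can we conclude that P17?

P31  (by R1: P8, P36, P11)
P15  (by R3: P6, P36)
P41  (by R6: P7, P27, P24)
P14  (by R8: P39, P36)
P19  (by R16: P4, P36)
P12  (by R18: P21, P33)
P1  (by R19: P19, P12)
P42  (by R24: P15)
P32  (by R25: P41, P31)
P20  (by R10: P1)
P26  (by R17: P32, P6)
P28  (by R22: P42, P36)
P9  (by R7: P20, P26, P39)
P17  (by R4: P9, P14, P28)

Yes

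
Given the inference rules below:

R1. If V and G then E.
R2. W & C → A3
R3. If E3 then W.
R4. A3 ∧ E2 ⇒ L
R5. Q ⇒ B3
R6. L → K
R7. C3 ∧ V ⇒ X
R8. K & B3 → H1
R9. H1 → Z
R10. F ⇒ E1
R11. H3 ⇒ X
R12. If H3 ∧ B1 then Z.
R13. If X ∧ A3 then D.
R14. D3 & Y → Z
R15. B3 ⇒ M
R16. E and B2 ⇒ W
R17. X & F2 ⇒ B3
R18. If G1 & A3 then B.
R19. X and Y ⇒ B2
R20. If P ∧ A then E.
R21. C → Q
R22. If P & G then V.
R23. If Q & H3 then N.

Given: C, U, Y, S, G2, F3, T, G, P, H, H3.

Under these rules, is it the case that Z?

Forward chaining from the given facts derives: X, B2, Q, V, N, E, B3, M, W, A3, D.
Rules concluding Z: R9 needs H1; R12 needs B1; R14 needs D3 — none of these are established.

No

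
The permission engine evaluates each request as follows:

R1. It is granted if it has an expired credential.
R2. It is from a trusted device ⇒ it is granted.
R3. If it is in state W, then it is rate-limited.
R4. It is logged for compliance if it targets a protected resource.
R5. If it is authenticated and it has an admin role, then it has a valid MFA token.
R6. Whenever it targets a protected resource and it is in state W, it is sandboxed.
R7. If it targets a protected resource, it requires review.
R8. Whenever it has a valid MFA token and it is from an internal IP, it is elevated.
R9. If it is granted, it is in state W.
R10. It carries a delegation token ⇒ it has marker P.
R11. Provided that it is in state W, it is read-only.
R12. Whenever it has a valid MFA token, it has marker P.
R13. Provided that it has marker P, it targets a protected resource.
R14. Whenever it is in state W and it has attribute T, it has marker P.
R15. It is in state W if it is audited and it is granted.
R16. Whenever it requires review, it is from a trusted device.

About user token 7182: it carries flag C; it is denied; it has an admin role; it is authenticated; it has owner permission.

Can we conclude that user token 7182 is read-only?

By R5 (it is authenticated, it has an admin role): it has a valid MFA token.
By R12 (it has a valid MFA token): it has marker P.
By R13 (it has marker P): it targets a protected resource.
By R7 (it targets a protected resource): it requires review.
By R16 (it requires review): it is from a trusted device.
By R2 (it is from a trusted device): it is granted.
By R9 (it is granted): it is in state W.
By R11 (it is in state W): it is read-only.

Yes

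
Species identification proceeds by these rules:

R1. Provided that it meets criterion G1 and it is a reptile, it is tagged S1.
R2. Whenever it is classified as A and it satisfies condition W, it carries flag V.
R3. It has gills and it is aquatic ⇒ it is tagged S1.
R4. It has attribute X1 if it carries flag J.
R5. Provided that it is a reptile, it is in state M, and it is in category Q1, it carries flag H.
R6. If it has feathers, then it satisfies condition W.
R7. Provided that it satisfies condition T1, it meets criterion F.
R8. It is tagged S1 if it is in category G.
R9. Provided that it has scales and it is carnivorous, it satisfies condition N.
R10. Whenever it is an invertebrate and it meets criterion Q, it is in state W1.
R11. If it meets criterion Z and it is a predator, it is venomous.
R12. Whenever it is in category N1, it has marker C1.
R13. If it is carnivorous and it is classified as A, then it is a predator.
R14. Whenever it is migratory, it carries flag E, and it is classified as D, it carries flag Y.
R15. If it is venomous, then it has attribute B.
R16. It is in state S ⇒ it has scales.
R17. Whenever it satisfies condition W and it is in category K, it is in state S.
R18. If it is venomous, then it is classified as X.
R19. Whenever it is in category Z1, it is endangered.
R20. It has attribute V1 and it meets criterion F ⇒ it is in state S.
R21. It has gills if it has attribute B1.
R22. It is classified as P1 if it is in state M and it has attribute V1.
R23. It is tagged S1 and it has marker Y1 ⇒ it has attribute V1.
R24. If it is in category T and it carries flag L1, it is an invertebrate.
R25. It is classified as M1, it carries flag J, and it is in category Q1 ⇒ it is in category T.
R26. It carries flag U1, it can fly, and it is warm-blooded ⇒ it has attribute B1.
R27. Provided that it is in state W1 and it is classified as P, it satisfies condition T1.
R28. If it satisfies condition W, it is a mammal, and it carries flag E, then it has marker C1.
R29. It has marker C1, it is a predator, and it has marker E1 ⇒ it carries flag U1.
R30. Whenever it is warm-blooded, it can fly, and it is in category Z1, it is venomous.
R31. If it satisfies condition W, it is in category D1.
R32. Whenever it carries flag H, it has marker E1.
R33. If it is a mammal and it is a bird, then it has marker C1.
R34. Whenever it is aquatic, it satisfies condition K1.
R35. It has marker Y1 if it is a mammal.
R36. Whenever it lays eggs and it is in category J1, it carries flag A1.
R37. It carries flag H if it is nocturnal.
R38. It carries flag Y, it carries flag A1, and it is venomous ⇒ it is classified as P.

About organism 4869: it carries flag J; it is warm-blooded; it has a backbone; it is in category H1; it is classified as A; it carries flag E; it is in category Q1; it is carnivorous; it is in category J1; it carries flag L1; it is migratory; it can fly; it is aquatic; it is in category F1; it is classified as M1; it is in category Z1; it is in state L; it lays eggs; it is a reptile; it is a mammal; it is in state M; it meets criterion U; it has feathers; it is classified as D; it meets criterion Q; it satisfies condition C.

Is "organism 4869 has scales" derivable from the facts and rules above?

By R5 (it is a reptile, it is in state M, it is in category Q1): it carries flag H.
By R6 (it has feathers): it satisfies condition W.
By R13 (it is carnivorous, it is classified as A): it is a predator.
By R14 (it is migratory, it carries flag E, it is classified as D): it carries flag Y.
By R25 (it is classified as M1, it carries flag J, it is in category Q1): it is in category T.
By R28 (it satisfies condition W, it is a mammal, it carries flag E): it has marker C1.
By R30 (it is warm-blooded, it can fly, it is in category Z1): it is venomous.
By R32 (it carries flag H): it has marker E1.
By R35 (it is a mammal): it has marker Y1.
By R36 (it lays eggs, it is in category J1): it carries flag A1.
By R38 (it carries flag Y, it carries flag A1, it is venomous): it is classified as P.
By R24 (it is in category T, it carries flag L1): it is an invertebrate.
By R29 (it has marker C1, it is a predator, it has marker E1): it carries flag U1.
By R10 (it is an invertebrate, it meets criterion Q): it is in state W1.
By R26 (it carries flag U1, it can fly, it is warm-blooded): it has attribute B1.
By R27 (it is in state W1, it is classified as P): it satisfies condition T1.
By R7 (it satisfies condition T1): it meets criterion F.
By R21 (it has attribute B1): it has gills.
By R3 (it has gills, it is aquatic): it is tagged S1.
By R23 (it is tagged S1, it has marker Y1): it has attribute V1.
By R20 (it has attribute V1, it meets criterion F): it is in state S.
By R16 (it is in state S): it has scales.

Yes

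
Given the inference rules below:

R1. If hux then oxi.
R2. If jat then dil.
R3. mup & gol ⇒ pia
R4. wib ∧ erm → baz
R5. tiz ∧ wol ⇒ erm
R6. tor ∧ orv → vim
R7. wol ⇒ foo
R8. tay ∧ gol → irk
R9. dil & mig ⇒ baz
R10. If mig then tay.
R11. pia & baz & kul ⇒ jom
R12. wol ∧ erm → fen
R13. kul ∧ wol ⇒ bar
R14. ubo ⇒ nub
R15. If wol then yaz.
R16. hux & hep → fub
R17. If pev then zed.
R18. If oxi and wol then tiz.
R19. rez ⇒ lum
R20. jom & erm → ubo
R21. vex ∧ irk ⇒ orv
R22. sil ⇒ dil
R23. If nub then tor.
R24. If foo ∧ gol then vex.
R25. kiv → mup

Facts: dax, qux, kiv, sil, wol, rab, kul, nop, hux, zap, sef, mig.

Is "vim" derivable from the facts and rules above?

Forward chaining from the given facts derives: oxi, foo, tay, bar, yaz, tiz, dil, mup, erm, baz, fen.
The only rule concluding vim is R6, which needs tor; that is never established.

No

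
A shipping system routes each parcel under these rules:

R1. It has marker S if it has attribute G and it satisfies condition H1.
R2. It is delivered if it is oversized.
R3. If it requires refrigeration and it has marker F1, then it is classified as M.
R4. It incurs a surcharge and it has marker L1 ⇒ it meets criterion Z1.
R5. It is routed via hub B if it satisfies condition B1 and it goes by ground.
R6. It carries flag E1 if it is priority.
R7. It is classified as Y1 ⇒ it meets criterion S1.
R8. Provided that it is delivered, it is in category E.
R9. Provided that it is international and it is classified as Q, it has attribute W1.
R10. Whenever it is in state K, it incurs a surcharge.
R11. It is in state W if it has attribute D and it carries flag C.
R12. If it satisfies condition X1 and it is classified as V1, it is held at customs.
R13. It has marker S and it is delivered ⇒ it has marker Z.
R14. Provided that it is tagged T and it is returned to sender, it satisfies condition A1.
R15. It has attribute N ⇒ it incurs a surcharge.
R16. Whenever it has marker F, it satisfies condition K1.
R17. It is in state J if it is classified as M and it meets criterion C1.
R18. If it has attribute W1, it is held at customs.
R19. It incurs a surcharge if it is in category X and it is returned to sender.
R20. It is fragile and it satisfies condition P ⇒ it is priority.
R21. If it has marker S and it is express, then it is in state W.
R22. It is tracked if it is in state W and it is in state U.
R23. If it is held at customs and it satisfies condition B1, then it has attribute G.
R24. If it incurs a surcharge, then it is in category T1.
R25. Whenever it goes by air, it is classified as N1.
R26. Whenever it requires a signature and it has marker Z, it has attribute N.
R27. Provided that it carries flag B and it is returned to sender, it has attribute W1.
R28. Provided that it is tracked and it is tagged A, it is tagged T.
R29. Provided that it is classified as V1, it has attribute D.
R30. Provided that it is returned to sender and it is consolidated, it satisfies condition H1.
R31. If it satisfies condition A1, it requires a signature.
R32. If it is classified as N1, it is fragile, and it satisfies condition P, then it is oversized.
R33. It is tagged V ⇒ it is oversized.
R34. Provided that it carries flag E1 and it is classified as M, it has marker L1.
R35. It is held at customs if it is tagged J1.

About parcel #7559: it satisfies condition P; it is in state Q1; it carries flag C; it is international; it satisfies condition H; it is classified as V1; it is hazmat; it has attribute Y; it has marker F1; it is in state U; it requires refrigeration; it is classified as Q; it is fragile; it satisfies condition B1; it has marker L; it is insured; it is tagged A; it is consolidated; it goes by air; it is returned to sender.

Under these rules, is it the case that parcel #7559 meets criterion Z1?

Yes

By R3 (it requires refrigeration, it has marker F1): it is classified as M.
By R9 (it is international, it is classified as Q): it has attribute W1.
By R18 (it has attribute W1): it is held at customs.
By R20 (it is fragile, it satisfies condition P): it is priority.
By R23 (it is held at customs, it satisfies condition B1): it has attribute G.
By R25 (it goes by air): it is classified as N1.
By R29 (it is classified as V1): it has attribute D.
By R30 (it is returned to sender, it is consolidated): it satisfies condition H1.
By R32 (it is classified as N1, it is fragile, it satisfies condition P): it is oversized.
By R1 (it has attribute G, it satisfies condition H1): it has marker S.
By R2 (it is oversized): it is delivered.
By R6 (it is priority): it carries flag E1.
By R11 (it has attribute D, it carries flag C): it is in state W.
By R13 (it has marker S, it is delivered): it has marker Z.
By R22 (it is in state W, it is in state U): it is tracked.
By R28 (it is tracked, it is tagged A): it is tagged T.
By R34 (it carries flag E1, it is classified as M): it has marker L1.
By R14 (it is tagged T, it is returned to sender): it satisfies condition A1.
By R31 (it satisfies condition A1): it requires a signature.
By R26 (it requires a signature, it has marker Z): it has attribute N.
By R15 (it has attribute N): it incurs a surcharge.
By R4 (it incurs a surcharge, it has marker L1): it meets criterion Z1.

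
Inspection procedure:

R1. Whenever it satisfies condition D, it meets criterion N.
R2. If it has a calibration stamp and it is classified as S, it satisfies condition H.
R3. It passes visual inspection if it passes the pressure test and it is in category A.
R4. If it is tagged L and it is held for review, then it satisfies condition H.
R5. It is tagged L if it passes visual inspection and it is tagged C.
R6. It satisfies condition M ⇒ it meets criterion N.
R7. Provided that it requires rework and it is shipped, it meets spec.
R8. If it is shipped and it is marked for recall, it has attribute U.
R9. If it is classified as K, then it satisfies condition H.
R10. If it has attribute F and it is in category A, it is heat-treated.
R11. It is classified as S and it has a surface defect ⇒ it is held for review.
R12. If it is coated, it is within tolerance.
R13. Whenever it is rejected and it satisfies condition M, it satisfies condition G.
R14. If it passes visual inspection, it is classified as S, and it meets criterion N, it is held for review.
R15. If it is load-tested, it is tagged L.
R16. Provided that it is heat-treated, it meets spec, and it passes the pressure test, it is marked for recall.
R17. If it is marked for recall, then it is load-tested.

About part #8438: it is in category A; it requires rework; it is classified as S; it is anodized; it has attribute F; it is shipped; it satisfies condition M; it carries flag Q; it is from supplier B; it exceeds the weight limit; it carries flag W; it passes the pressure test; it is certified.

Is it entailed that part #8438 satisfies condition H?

Yes

By R3 (it passes the pressure test, it is in category A): it passes visual inspection.
By R6 (it satisfies condition M): it meets criterion N.
By R7 (it requires rework, it is shipped): it meets spec.
By R10 (it has attribute F, it is in category A): it is heat-treated.
By R14 (it passes visual inspection, it is classified as S, it meets criterion N): it is held for review.
By R16 (it is heat-treated, it meets spec, it passes the pressure test): it is marked for recall.
By R17 (it is marked for recall): it is load-tested.
By R15 (it is load-tested): it is tagged L.
By R4 (it is tagged L, it is held for review): it satisfies condition H.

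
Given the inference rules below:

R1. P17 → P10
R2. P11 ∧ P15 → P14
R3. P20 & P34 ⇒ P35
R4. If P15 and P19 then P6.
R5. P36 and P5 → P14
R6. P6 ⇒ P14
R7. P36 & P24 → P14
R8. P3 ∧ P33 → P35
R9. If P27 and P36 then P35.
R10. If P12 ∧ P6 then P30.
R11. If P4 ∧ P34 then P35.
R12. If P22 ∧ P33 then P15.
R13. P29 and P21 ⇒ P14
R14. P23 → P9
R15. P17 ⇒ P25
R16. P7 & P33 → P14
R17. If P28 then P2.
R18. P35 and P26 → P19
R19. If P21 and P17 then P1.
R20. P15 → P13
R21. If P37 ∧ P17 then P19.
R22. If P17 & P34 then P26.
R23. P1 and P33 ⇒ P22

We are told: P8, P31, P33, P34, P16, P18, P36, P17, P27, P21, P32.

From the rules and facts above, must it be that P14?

Yes

P35  (by R9: P27, P36)
P1  (by R19: P21, P17)
P26  (by R22: P17, P34)
P22  (by R23: P1, P33)
P15  (by R12: P22, P33)
P19  (by R18: P35, P26)
P6  (by R4: P15, P19)
P14  (by R6: P6)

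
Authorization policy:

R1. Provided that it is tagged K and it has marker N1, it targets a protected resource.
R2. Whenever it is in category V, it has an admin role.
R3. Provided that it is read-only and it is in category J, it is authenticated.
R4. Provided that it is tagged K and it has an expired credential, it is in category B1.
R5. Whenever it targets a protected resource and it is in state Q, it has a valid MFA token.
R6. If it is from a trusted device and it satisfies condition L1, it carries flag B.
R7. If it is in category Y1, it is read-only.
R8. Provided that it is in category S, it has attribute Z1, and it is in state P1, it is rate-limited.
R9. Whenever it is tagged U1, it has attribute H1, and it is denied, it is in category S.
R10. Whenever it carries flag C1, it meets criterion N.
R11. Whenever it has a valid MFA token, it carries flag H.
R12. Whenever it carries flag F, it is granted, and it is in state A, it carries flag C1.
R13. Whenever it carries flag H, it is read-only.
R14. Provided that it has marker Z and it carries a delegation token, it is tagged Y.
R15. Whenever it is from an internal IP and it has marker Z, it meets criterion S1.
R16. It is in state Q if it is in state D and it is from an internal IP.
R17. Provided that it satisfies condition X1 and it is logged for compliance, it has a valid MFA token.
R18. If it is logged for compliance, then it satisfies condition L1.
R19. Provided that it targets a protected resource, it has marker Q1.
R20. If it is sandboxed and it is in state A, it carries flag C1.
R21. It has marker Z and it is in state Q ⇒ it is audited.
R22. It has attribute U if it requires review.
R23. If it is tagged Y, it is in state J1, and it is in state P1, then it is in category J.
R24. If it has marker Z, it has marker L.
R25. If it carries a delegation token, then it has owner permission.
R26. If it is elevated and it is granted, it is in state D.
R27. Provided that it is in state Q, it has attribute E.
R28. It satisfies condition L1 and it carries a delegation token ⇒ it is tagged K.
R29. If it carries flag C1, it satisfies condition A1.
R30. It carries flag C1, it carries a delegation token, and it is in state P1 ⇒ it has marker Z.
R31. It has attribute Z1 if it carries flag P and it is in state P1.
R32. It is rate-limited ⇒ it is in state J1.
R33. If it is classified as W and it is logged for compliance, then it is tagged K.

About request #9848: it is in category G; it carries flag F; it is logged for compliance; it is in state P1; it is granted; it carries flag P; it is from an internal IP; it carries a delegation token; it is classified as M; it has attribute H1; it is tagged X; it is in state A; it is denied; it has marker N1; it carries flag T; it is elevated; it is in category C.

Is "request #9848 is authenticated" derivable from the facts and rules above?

Forward chaining from the given facts derives: carries flag C1, satisfies condition L1, has owner permission, is in state D, is tagged K, satisfies condition A1, has marker Z, has attribute Z1, targets a protected resource, meets criterion N, is tagged Y, meets criterion S1, is in state Q, has marker Q1, is audited, has marker L, has attribute E, has a valid MFA token, carries flag H, is read-only.
The only rule concluding "it is authenticated" is R3, which needs "it is in category J"; that is never established.

No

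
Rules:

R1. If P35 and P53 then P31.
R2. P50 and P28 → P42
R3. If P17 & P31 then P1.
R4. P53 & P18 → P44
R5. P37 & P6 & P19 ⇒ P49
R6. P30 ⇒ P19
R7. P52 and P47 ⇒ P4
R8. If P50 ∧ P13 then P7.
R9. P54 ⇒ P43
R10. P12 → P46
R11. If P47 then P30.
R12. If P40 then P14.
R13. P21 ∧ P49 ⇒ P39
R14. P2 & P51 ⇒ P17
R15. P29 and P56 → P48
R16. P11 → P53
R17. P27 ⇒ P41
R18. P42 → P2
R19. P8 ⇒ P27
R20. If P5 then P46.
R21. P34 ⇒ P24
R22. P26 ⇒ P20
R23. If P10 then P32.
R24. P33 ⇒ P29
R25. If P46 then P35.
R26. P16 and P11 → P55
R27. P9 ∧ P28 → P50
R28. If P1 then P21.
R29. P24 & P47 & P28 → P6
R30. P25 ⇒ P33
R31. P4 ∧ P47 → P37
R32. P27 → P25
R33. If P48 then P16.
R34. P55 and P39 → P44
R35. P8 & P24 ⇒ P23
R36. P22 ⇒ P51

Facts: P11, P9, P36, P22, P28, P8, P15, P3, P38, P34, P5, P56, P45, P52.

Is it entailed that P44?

No

Forward chaining from the given facts derives: P53, P27, P46, P24, P35, P50, P25, P23, P51, P31, P42, P41, P2, P33, P17, P29, P1, P48, P21, P16, P55.
Rules concluding P44: R4 needs P18; R34 needs P39 — none of these are established.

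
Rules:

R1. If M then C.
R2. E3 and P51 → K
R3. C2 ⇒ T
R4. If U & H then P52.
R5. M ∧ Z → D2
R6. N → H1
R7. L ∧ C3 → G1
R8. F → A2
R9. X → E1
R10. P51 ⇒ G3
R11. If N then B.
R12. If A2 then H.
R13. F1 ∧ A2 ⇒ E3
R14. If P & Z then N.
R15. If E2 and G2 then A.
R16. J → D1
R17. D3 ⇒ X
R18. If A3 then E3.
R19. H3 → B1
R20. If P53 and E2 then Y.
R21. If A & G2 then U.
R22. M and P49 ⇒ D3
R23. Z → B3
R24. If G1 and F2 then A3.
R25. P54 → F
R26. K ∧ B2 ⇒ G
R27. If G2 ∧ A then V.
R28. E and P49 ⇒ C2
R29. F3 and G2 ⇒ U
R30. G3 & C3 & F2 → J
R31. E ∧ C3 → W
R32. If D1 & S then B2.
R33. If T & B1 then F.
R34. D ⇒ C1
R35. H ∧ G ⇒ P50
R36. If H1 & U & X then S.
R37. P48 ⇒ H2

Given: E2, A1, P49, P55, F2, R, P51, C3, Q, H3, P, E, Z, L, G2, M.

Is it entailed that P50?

G1  (by R7: L, C3)
G3  (by R10: P51)
N  (by R14: P, Z)
A  (by R15: E2, G2)
B1  (by R19: H3)
U  (by R21: A, G2)
D3  (by R22: M, P49)
A3  (by R24: G1, F2)
C2  (by R28: E, P49)
J  (by R30: G3, C3, F2)
T  (by R3: C2)
H1  (by R6: N)
D1  (by R16: J)
X  (by R17: D3)
E3  (by R18: A3)
F  (by R33: T, B1)
S  (by R36: H1, U, X)
K  (by R2: E3, P51)
A2  (by R8: F)
H  (by R12: A2)
B2  (by R32: D1, S)
G  (by R26: K, B2)
P50  (by R35: H, G)

Yes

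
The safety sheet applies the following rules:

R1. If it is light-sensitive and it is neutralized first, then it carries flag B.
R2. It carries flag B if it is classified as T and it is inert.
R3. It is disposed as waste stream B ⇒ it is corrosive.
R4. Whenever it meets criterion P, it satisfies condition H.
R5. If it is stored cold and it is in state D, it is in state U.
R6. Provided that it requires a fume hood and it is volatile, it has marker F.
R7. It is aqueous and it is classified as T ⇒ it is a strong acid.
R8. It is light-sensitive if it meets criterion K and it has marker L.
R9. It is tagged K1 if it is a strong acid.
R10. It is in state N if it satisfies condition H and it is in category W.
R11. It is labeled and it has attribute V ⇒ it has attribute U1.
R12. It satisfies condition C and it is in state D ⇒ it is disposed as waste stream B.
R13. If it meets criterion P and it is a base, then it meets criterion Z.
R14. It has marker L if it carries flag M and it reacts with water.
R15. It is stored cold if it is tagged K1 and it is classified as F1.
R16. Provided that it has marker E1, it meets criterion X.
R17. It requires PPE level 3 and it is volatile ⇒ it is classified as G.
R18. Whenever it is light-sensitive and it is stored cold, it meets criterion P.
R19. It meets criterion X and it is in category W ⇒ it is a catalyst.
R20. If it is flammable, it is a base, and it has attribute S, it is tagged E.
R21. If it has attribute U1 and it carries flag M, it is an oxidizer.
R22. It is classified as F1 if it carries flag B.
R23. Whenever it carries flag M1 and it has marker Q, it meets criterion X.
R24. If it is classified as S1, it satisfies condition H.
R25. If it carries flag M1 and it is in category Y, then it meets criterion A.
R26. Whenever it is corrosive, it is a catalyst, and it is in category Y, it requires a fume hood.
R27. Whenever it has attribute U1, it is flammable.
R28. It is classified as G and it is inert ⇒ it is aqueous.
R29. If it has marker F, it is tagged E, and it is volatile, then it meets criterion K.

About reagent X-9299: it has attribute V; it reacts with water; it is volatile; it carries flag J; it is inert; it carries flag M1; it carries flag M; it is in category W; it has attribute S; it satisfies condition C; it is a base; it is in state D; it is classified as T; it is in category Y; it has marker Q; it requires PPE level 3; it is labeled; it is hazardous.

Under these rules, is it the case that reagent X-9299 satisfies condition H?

Yes

By R2 (it is classified as T, it is inert): it carries flag B.
By R11 (it is labeled, it has attribute V): it has attribute U1.
By R12 (it satisfies condition C, it is in state D): it is disposed as waste stream B.
By R14 (it carries flag M, it reacts with water): it has marker L.
By R17 (it requires PPE level 3, it is volatile): it is classified as G.
By R22 (it carries flag B): it is classified as F1.
By R23 (it carries flag M1, it has marker Q): it meets criterion X.
By R27 (it has attribute U1): it is flammable.
By R28 (it is classified as G, it is inert): it is aqueous.
By R3 (it is disposed as waste stream B): it is corrosive.
By R7 (it is aqueous, it is classified as T): it is a strong acid.
By R9 (it is a strong acid): it is tagged K1.
By R15 (it is tagged K1, it is classified as F1): it is stored cold.
By R19 (it meets criterion X, it is in category W): it is a catalyst.
By R20 (it is flammable, it is a base, it has attribute S): it is tagged E.
By R26 (it is corrosive, it is a catalyst, it is in category Y): it requires a fume hood.
By R6 (it requires a fume hood, it is volatile): it has marker F.
By R29 (it has marker F, it is tagged E, it is volatile): it meets criterion K.
By R8 (it meets criterion K, it has marker L): it is light-sensitive.
By R18 (it is light-sensitive, it is stored cold): it meets criterion P.
By R4 (it meets criterion P): it satisfies condition H.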